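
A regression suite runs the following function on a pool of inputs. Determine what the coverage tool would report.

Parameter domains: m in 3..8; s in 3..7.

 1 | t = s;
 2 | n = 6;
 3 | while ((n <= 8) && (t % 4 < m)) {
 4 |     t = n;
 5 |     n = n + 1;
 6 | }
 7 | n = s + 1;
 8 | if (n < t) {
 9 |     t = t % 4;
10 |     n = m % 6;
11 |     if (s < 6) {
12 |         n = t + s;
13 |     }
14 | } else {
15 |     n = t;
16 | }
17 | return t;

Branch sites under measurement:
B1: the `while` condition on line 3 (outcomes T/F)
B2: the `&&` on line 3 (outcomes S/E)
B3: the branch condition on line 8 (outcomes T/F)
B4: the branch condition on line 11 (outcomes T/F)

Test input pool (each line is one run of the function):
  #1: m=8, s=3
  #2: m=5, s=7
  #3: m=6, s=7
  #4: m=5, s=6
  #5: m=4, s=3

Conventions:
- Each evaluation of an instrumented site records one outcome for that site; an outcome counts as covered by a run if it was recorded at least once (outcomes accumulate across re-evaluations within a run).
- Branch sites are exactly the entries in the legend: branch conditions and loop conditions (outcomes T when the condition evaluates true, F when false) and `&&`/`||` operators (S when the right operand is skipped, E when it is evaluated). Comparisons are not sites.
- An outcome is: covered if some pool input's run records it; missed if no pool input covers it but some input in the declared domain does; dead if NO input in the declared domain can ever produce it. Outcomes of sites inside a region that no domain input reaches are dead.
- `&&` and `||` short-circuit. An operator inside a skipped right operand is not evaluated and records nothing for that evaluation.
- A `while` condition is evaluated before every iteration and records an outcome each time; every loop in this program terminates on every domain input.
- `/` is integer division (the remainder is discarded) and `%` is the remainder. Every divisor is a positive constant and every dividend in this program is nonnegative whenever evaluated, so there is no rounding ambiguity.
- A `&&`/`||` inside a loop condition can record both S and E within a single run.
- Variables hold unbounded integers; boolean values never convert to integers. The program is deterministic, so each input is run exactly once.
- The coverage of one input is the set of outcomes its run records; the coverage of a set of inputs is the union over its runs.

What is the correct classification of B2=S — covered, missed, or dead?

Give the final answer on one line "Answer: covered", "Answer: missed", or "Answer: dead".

B2=S is recorded by pool input(s) 1, 2, 3, 4, 5 -> covered

Answer: covered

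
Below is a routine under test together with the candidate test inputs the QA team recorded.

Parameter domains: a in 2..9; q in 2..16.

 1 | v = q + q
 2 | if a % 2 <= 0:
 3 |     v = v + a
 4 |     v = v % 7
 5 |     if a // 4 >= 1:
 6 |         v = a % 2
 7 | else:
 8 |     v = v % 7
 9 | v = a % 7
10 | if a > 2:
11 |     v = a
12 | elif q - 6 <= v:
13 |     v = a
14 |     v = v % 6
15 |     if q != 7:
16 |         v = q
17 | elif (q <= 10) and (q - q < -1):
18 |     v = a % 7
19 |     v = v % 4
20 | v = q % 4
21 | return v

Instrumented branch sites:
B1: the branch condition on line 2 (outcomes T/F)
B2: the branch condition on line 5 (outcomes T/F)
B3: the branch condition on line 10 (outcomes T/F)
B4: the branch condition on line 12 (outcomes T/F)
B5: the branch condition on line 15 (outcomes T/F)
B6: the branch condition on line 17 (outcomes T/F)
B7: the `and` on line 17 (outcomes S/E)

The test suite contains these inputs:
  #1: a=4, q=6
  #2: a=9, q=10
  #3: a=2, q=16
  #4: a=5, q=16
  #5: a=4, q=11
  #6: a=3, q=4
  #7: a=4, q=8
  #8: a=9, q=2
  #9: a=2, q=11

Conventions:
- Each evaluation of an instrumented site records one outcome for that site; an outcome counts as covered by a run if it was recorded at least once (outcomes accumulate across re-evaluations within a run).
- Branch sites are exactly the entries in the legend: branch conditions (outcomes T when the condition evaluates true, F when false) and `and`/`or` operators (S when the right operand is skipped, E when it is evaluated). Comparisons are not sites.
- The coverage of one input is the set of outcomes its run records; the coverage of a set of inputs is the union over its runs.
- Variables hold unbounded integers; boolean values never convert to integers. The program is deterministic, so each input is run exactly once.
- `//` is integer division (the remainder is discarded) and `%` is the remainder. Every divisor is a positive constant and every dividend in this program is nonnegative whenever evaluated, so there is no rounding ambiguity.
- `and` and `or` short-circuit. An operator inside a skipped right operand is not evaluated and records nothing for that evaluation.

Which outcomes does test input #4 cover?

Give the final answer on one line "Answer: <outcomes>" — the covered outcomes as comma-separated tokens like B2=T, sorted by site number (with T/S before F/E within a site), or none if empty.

Tracing the run of input #4 (a=5, q=16):
  B1->F, B3->T
collecting distinct outcomes: B1=F, B3=T

Answer: B1=F, B3=T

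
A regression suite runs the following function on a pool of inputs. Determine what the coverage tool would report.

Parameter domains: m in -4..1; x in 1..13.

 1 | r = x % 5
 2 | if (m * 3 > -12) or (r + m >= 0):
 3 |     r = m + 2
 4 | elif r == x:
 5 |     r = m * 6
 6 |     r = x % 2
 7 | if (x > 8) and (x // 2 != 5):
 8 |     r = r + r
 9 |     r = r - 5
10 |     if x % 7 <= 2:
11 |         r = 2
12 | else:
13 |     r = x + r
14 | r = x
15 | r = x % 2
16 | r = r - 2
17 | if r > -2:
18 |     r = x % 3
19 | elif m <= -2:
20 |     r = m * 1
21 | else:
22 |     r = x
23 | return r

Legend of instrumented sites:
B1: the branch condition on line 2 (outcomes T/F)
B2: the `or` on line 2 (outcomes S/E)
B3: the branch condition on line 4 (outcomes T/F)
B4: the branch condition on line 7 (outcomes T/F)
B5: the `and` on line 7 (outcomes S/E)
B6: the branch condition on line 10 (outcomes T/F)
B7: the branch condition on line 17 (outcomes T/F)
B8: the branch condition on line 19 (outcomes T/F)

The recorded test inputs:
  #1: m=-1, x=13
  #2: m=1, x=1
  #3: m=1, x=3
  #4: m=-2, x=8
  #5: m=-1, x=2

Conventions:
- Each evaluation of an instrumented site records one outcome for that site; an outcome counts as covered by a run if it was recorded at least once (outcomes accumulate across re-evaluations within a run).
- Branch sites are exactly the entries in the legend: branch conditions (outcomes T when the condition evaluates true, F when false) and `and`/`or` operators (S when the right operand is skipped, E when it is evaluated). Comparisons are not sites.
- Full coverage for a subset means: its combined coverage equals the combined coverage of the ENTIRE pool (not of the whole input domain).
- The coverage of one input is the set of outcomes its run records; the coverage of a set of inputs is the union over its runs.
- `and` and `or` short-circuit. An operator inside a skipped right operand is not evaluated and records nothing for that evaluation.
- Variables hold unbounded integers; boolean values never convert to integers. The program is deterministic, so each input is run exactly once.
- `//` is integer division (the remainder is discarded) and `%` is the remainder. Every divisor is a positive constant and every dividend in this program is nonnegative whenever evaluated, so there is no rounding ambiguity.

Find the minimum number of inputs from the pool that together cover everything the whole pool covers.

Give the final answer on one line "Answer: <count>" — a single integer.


test 1 (m=-1, x=13) hits B1=T, B2=S, B4=T, B5=E, B6=F, B7=T
test 2 (m=1, x=1) hits B1=T, B2=S, B4=F, B5=S, B7=T
test 3 (m=1, x=3) hits B1=T, B2=S, B4=F, B5=S, B7=T
test 4 (m=-2, x=8) hits B1=T, B2=S, B4=F, B5=S, B7=F, B8=T
test 5 (m=-1, x=2) hits B1=T, B2=S, B4=F, B5=S, B7=F, B8=F
the full pool covers 11 outcomes: B1=T, B2=S, B4=T, B4=F, B5=S, B5=E, B6=F, B7=T, B7=F, B8=T, B8=F
checked all size-1 subsets: none covers 11 outcomes (max 6/11)
checked all size-2 subsets: none covers 11 outcomes (max 10/11)
size 3: inputs {1, 4, 5} cover all 11 outcomes, and no lexicographically smaller subset of this size does
Answer: 3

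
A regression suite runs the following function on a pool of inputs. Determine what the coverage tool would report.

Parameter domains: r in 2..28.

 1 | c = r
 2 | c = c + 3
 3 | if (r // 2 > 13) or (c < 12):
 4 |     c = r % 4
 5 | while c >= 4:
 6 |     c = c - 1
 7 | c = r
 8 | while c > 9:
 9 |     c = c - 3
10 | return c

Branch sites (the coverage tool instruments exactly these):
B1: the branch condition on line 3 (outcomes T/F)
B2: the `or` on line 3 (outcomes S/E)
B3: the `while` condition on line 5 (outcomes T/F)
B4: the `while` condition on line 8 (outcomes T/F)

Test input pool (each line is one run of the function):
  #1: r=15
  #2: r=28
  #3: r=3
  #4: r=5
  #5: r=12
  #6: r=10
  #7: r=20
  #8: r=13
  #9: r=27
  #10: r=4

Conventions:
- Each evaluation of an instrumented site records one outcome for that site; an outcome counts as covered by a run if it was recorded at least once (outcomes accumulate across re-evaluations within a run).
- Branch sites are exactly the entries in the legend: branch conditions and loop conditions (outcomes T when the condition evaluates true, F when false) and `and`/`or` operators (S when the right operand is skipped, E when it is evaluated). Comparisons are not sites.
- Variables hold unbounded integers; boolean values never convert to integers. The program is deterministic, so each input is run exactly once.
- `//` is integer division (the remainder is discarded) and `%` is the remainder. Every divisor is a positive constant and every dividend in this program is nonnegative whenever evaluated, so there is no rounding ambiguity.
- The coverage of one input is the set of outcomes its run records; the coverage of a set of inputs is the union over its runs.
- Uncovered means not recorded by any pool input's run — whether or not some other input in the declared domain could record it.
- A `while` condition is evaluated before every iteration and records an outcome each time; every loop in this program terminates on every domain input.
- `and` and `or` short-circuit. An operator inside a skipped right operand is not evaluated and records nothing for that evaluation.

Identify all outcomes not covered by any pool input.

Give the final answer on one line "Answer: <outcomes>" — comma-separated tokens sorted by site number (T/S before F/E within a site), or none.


test 1 (r=15) fires B2->E, B1->F, B3->T, B3->T, B3->T, B3->T, B3->T, B3->T, B3->T, B3->T, B3->T, B3->T, B3->T, B3->T, ...; hits B1=F, B2=E, B3=T, B3=F, B4=T, B4=F
test 2 (r=28) fires B2->S, B1->T, B3->F, B4->T, B4->T, B4->T, B4->T, B4->T, B4->T, B4->T, B4->F; hits B1=T, B2=S, B3=F, B4=T, B4=F
test 3 (r=3) fires B2->E, B1->T, B3->F, B4->F; hits B1=T, B2=E, B3=F, B4=F
test 4 (r=5) fires B2->E, B1->T, B3->F, B4->F; hits B1=T, B2=E, B3=F, B4=F
test 5 (r=12) fires B2->E, B1->F, B3->T, B3->T, B3->T, B3->T, B3->T, B3->T, B3->T, B3->T, B3->T, B3->T, B3->T, B3->T, ...; hits B1=F, B2=E, B3=T, B3=F, B4=T, B4=F
test 6 (r=10) fires B2->E, B1->F, B3->T, B3->T, B3->T, B3->T, B3->T, B3->T, B3->T, B3->T, B3->T, B3->T, B3->F, B4->T, ...; hits B1=F, B2=E, B3=T, B3=F, B4=T, B4=F
test 7 (r=20) fires B2->E, B1->F, B3->T, B3->T, B3->T, B3->T, B3->T, B3->T, B3->T, B3->T, B3->T, B3->T, B3->T, B3->T, ...; hits B1=F, B2=E, B3=T, B3=F, B4=T, B4=F
test 8 (r=13) fires B2->E, B1->F, B3->T, B3->T, B3->T, B3->T, B3->T, B3->T, B3->T, B3->T, B3->T, B3->T, B3->T, B3->T, ...; hits B1=F, B2=E, B3=T, B3=F, B4=T, B4=F
test 9 (r=27) fires B2->E, B1->F, B3->T, B3->T, B3->T, B3->T, B3->T, B3->T, B3->T, B3->T, B3->T, B3->T, B3->T, B3->T, ...; hits B1=F, B2=E, B3=T, B3=F, B4=T, B4=F
test 10 (r=4) fires B2->E, B1->T, B3->F, B4->F; hits B1=T, B2=E, B3=F, B4=F
union over the pool: B1=T, B1=F, B2=S, B2=E, B3=T, B3=F, B4=T, B4=F
uncovered (0 of 8): none
Answer: none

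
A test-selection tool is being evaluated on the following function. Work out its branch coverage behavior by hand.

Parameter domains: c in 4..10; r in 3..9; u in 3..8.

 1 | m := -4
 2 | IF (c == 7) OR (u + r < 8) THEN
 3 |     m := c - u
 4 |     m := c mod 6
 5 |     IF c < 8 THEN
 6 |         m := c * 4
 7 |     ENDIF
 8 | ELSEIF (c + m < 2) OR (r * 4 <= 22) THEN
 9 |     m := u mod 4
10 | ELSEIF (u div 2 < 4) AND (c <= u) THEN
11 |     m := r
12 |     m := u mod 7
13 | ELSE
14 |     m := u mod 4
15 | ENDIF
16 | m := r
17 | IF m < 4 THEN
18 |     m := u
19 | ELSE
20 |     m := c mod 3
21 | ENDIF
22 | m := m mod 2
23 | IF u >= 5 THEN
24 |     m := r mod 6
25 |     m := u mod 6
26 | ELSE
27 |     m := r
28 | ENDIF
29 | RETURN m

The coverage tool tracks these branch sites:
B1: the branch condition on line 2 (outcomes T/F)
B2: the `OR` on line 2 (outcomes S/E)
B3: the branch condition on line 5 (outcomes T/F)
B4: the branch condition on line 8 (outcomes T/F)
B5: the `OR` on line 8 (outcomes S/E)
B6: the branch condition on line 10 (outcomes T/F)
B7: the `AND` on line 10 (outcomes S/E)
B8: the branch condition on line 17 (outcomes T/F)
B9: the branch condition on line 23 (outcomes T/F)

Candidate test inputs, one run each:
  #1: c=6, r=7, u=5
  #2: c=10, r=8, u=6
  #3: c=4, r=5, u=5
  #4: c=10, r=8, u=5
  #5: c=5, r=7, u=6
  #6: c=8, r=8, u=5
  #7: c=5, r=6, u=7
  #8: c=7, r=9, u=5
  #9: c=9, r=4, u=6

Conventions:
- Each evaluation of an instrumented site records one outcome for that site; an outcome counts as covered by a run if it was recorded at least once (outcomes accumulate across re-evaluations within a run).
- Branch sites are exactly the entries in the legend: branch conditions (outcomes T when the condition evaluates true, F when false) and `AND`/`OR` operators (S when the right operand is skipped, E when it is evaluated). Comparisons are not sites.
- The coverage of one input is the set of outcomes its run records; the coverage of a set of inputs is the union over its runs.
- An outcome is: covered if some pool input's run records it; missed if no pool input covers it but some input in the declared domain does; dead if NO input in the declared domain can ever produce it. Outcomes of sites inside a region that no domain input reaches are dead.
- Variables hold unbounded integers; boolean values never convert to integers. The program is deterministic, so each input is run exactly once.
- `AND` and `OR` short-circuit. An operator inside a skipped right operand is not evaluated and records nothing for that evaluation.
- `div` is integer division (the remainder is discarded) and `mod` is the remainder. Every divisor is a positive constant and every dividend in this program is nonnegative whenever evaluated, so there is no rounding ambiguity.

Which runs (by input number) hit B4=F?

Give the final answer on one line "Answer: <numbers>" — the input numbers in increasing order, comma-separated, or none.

input #1 (c=6, r=7, u=5): records B4=F
input #2 (c=10, r=8, u=6): records B4=F
input #3 (c=4, r=5, u=5): does not record B4=F
input #4 (c=10, r=8, u=5): records B4=F
input #5 (c=5, r=7, u=6): does not record B4=F
input #6 (c=8, r=8, u=5): records B4=F
input #7 (c=5, r=6, u=7): does not record B4=F
input #8 (c=7, r=9, u=5): does not record B4=F
input #9 (c=9, r=4, u=6): does not record B4=F

Answer: 1, 2, 4, 6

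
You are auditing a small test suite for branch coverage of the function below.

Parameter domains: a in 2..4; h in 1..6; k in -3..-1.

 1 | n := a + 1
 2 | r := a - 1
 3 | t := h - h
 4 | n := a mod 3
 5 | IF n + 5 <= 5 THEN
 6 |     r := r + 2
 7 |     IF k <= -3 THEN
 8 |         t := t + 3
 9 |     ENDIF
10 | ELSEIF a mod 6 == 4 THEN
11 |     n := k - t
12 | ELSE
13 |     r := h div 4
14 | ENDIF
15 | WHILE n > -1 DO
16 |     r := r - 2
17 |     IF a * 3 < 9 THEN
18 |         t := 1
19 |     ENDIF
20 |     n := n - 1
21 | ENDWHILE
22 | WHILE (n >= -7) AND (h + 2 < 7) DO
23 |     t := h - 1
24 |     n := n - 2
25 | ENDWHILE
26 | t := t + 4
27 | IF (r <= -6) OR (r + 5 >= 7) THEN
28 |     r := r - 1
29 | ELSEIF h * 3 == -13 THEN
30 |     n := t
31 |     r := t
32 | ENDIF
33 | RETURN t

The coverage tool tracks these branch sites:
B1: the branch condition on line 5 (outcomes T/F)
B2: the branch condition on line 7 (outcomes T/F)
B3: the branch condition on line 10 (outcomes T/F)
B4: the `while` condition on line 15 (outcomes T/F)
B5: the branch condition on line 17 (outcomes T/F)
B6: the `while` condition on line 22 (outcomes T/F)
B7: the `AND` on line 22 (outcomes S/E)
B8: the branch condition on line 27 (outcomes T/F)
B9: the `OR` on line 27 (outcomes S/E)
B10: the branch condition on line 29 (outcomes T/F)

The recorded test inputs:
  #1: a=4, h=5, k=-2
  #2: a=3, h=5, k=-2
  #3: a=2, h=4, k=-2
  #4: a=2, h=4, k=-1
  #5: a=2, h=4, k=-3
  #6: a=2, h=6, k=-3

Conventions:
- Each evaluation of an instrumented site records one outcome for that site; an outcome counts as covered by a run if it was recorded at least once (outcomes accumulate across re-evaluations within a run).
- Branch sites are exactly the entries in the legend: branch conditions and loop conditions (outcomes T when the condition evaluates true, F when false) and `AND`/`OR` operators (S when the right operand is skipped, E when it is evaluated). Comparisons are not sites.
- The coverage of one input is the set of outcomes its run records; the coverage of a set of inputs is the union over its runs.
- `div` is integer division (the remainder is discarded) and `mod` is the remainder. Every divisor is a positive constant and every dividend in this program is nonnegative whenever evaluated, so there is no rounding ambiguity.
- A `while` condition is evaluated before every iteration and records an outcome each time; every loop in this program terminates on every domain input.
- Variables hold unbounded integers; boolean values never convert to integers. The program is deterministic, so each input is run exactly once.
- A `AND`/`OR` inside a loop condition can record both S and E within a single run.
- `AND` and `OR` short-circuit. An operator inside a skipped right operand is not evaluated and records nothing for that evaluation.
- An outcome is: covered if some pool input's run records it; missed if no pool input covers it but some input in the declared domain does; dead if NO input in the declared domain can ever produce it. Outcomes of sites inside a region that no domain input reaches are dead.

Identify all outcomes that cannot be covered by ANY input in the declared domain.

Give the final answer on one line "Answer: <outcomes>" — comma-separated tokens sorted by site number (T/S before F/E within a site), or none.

exhaustive pass over the 54-input domain:
  B10=T: never recorded by any domain input -> dead
  reachable outcomes have witnesses, e.g. B1=T (e.g. a=3, h=1, k=-3), B1=F (e.g. a=2, h=1, k=-3), B2=T (e.g. a=3, h=1, k=-3), B2=F (e.g. a=3, h=1, k=-2)

Answer: B10=T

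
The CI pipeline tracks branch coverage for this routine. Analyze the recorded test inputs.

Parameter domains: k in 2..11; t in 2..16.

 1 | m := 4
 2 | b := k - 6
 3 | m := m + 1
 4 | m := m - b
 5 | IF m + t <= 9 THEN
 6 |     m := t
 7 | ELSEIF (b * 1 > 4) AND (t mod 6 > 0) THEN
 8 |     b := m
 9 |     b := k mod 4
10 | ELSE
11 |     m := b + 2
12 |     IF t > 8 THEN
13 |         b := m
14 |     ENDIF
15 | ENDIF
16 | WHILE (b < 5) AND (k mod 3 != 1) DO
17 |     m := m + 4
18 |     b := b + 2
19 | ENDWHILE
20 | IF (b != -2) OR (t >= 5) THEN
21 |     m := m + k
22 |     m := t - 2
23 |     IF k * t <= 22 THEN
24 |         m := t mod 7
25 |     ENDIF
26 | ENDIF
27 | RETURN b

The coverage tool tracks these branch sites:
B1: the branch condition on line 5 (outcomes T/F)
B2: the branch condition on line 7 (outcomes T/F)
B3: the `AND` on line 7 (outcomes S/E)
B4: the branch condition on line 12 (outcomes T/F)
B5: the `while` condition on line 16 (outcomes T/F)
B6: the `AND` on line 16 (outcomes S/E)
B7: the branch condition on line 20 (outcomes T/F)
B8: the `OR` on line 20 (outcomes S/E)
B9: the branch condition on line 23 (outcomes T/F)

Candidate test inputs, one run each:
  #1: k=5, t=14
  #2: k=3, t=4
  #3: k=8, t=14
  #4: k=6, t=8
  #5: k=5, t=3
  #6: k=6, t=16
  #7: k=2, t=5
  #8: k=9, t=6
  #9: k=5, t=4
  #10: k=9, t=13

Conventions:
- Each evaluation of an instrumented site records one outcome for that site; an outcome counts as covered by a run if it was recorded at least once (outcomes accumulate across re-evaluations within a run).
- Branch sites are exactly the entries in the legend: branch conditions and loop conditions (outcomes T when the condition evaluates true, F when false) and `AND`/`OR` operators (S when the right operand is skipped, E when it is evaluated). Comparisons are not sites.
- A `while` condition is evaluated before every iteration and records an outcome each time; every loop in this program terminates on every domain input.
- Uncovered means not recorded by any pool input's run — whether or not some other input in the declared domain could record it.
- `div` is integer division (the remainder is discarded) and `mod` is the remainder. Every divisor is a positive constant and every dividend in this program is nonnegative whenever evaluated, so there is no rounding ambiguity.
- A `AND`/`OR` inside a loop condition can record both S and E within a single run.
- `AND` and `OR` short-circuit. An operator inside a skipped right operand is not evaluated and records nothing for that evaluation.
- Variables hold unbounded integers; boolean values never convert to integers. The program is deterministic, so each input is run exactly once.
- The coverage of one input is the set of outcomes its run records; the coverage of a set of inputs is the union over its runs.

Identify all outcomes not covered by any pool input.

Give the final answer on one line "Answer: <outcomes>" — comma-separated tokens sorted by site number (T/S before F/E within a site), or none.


input #1 (k=5, t=14): events B1->F, B3->S, B2->F, B4->T, B6->E, B5->T, B6->E, B5->T, B6->S, B5->F, B8->S, B7->T, B9->F; covers B1=F, B2=F, B3=S, B4=T, B5=T, B5=F, B6=S, B6=E, B7=T, B8=S, B9=F
input #2 (k=3, t=4): events B1->F, B3->S, B2->F, B4->F, B6->E, B5->T, B6->E, B5->T, B6->E, B5->T, B6->E, B5->T, B6->S, B5->F, ...; covers B1=F, B2=F, B3=S, B4=F, B5=T, B5=F, B6=S, B6=E, B7=T, B8=S, B9=T
input #3 (k=8, t=14): events B1->F, B3->S, B2->F, B4->T, B6->E, B5->T, B6->S, B5->F, B8->S, B7->T, B9->F; covers B1=F, B2=F, B3=S, B4=T, B5=T, B5=F, B6=S, B6=E, B7=T, B8=S, B9=F
input #4 (k=6, t=8): events B1->F, B3->S, B2->F, B4->F, B6->E, B5->T, B6->E, B5->T, B6->E, B5->T, B6->S, B5->F, B8->S, B7->T, ...; covers B1=F, B2=F, B3=S, B4=F, B5=T, B5=F, B6=S, B6=E, B7=T, B8=S, B9=F
input #5 (k=5, t=3): events B1->T, B6->E, B5->T, B6->E, B5->T, B6->E, B5->T, B6->S, B5->F, B8->S, B7->T, B9->T; covers B1=T, B5=T, B5=F, B6=S, B6=E, B7=T, B8=S, B9=T
input #6 (k=6, t=16): events B1->F, B3->S, B2->F, B4->T, B6->E, B5->T, B6->E, B5->T, B6->S, B5->F, B8->S, B7->T, B9->F; covers B1=F, B2=F, B3=S, B4=T, B5=T, B5=F, B6=S, B6=E, B7=T, B8=S, B9=F
input #7 (k=2, t=5): events B1->F, B3->S, B2->F, B4->F, B6->E, B5->T, B6->E, B5->T, B6->E, B5->T, B6->E, B5->T, B6->E, B5->T, ...; covers B1=F, B2=F, B3=S, B4=F, B5=T, B5=F, B6=S, B6=E, B7=T, B8=S, B9=T
input #8 (k=9, t=6): events B1->T, B6->E, B5->T, B6->S, B5->F, B8->S, B7->T, B9->F; covers B1=T, B5=T, B5=F, B6=S, B6=E, B7=T, B8=S, B9=F
input #9 (k=5, t=4): events B1->F, B3->S, B2->F, B4->F, B6->E, B5->T, B6->E, B5->T, B6->E, B5->T, B6->S, B5->F, B8->S, B7->T, ...; covers B1=F, B2=F, B3=S, B4=F, B5=T, B5=F, B6=S, B6=E, B7=T, B8=S, B9=T
input #10 (k=9, t=13): events B1->F, B3->S, B2->F, B4->T, B6->S, B5->F, B8->S, B7->T, B9->F; covers B1=F, B2=F, B3=S, B4=T, B5=F, B6=S, B7=T, B8=S, B9=F
union over the pool: B1=T, B1=F, B2=F, B3=S, B4=T, B4=F, B5=T, B5=F, B6=S, B6=E, B7=T, B8=S, B9=T, B9=F
uncovered (4 of 18): B2=T, B3=E, B7=F, B8=E
Answer: B2=T, B3=E, B7=F, B8=E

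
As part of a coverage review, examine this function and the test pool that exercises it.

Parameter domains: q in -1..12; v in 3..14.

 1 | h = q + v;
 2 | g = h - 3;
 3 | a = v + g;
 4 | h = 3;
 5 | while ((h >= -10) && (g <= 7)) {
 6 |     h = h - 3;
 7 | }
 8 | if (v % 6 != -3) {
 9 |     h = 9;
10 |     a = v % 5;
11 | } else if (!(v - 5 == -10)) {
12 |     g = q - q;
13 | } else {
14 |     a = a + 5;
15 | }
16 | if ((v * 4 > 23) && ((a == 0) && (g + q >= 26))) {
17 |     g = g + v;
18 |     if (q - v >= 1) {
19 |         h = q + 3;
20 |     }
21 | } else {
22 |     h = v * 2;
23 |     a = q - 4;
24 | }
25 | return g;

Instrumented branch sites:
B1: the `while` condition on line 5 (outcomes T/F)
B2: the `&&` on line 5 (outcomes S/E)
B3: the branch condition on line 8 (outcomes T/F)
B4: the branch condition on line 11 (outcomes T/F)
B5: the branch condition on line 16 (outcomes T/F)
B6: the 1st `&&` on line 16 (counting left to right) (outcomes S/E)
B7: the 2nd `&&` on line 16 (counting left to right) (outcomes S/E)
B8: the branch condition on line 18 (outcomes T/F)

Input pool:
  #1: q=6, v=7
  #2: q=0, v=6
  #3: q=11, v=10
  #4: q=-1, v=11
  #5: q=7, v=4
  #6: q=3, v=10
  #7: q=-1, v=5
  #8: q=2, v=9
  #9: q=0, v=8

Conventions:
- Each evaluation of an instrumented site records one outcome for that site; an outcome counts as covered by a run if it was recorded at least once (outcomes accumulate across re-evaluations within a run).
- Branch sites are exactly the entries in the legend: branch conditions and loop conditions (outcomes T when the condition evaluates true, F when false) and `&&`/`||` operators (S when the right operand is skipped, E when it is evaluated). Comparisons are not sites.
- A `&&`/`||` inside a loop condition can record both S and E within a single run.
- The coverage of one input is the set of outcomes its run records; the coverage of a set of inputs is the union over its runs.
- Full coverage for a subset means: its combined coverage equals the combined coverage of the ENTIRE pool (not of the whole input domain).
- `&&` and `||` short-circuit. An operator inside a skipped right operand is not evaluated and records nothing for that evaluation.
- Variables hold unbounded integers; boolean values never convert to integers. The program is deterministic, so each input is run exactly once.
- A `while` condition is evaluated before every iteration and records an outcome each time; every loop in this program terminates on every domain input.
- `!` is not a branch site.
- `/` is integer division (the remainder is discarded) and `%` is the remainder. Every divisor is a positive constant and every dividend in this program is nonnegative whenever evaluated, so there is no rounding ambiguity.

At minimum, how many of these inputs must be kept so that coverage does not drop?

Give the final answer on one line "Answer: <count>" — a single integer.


input #1 (q=6, v=7): events B2->E, B1->F, B3->T, B6->E, B7->S, B5->F; covers B1=F, B2=E, B3=T, B5=F, B6=E, B7=S
input #2 (q=0, v=6): events B2->E, B1->T, B2->E, B1->T, B2->E, B1->T, B2->E, B1->T, B2->E, B1->T, B2->S, B1->F, B3->T, B6->E, ...; covers B1=T, B1=F, B2=S, B2=E, B3=T, B5=F, B6=E, B7=S
input #3 (q=11, v=10): events B2->E, B1->F, B3->T, B6->E, B7->E, B5->T, B8->T; covers B1=F, B2=E, B3=T, B5=T, B6=E, B7=E, B8=T
input #4 (q=-1, v=11): events B2->E, B1->T, B2->E, B1->T, B2->E, B1->T, B2->E, B1->T, B2->E, B1->T, B2->S, B1->F, B3->T, B6->E, ...; covers B1=T, B1=F, B2=S, B2=E, B3=T, B5=F, B6=E, B7=S
input #5 (q=7, v=4): events B2->E, B1->F, B3->T, B6->S, B5->F; covers B1=F, B2=E, B3=T, B5=F, B6=S
input #6 (q=3, v=10): events B2->E, B1->F, B3->T, B6->E, B7->E, B5->F; covers B1=F, B2=E, B3=T, B5=F, B6=E, B7=E
input #7 (q=-1, v=5): events B2->E, B1->T, B2->E, B1->T, B2->E, B1->T, B2->E, B1->T, B2->E, B1->T, B2->S, B1->F, B3->T, B6->S, ...; covers B1=T, B1=F, B2=S, B2=E, B3=T, B5=F, B6=S
input #8 (q=2, v=9): events B2->E, B1->F, B3->T, B6->E, B7->S, B5->F; covers B1=F, B2=E, B3=T, B5=F, B6=E, B7=S
input #9 (q=0, v=8): events B2->E, B1->T, B2->E, B1->T, B2->E, B1->T, B2->E, B1->T, B2->E, B1->T, B2->S, B1->F, B3->T, B6->E, ...; covers B1=T, B1=F, B2=S, B2=E, B3=T, B5=F, B6=E, B7=S
together the pool reaches 12 outcomes: B1=T, B1=F, B2=S, B2=E, B3=T, B5=T, B5=F, B6=S, B6=E, B7=S, B7=E, B8=T
no size-1 subset reaches all 12 outcomes (best union: 8/12)
no size-2 subset reaches all 12 outcomes (best union: 11/12)
size 3: inputs {1, 3, 7} cover all 12 outcomes, and no lexicographically smaller subset of this size does
Answer: 3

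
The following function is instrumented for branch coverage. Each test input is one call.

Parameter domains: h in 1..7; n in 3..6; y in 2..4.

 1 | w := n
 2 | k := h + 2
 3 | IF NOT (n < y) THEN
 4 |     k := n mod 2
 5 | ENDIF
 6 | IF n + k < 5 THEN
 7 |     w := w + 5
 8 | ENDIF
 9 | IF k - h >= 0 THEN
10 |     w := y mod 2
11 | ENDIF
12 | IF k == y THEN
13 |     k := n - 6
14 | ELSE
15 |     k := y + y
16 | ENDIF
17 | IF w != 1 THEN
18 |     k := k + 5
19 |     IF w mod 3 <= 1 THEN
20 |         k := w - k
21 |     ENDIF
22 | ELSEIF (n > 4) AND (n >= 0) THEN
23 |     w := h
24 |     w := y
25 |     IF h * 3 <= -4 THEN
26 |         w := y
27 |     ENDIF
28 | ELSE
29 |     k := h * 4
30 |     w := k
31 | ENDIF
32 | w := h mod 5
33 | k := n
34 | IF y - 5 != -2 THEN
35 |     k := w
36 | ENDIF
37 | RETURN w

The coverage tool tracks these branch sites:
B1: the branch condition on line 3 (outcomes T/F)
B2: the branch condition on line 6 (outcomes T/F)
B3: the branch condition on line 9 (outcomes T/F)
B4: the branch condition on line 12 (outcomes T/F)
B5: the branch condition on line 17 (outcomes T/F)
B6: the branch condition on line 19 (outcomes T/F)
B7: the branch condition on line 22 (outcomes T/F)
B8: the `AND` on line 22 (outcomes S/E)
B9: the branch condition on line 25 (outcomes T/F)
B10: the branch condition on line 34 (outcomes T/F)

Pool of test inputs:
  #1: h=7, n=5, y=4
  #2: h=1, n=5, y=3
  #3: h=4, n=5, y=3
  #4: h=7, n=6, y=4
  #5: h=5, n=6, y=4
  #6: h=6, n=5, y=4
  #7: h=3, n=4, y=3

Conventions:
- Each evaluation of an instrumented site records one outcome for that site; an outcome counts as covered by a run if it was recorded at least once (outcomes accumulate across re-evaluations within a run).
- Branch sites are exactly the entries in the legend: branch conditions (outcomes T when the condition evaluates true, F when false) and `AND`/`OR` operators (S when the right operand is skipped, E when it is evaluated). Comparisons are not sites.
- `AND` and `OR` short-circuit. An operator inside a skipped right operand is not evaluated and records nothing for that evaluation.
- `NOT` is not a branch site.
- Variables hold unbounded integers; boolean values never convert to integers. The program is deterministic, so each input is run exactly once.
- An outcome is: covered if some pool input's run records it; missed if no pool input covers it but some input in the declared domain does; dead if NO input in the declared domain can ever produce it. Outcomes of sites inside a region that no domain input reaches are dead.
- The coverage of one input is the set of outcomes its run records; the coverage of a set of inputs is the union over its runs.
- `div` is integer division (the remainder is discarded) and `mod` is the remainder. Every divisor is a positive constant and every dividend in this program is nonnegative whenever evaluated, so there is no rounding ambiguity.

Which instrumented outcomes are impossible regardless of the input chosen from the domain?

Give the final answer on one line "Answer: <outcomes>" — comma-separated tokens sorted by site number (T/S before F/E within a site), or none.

running all 84 domain inputs and tallying outcomes:
  B9=T: no domain input ever produces it -> dead
  reachable outcomes have witnesses, e.g. B1=T (e.g. h=1, n=3, y=2), B1=F (e.g. h=1, n=3, y=4), B2=T (e.g. h=1, n=3, y=2), B2=F (e.g. h=1, n=3, y=4)

Answer: B9=T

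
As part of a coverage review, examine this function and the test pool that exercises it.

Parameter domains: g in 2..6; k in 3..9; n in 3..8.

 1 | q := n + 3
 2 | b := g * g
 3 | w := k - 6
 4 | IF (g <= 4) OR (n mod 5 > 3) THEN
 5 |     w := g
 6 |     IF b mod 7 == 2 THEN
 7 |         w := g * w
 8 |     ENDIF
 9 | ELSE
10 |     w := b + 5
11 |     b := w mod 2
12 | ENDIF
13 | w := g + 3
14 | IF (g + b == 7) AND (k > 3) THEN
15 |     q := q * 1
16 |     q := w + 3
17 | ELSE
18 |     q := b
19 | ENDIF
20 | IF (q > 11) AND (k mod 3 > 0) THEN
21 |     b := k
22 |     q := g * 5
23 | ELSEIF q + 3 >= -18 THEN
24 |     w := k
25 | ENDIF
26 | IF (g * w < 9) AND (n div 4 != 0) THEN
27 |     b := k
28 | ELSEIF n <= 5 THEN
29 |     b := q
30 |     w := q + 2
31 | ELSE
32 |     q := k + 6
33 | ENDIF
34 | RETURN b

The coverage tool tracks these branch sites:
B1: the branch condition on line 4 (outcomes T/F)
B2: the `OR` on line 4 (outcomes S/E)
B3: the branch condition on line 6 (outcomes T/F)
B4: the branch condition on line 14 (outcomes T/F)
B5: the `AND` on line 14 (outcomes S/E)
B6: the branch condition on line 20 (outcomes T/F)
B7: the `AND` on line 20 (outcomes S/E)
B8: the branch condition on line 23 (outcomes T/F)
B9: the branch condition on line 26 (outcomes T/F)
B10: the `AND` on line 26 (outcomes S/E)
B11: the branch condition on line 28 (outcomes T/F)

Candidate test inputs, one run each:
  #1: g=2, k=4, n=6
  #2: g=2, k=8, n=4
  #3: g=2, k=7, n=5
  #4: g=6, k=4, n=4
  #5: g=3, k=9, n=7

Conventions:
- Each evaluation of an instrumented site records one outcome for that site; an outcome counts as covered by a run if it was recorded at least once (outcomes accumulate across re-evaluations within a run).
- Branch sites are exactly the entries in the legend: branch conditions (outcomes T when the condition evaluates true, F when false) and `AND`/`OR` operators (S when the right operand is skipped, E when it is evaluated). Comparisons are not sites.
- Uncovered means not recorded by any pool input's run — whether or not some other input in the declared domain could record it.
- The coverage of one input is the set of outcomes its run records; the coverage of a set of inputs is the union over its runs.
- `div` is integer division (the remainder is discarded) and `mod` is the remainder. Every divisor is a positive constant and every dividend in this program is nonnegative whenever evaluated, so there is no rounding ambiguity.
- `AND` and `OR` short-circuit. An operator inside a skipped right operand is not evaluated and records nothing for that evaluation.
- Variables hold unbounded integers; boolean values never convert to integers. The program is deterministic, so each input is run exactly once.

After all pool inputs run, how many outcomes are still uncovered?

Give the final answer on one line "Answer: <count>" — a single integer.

test 1 (g=2, k=4, n=6) fires B2->S, B1->T, B3->F, B5->S, B4->F, B7->S, B6->F, B8->T, B10->E, B9->T; hits B1=T, B2=S, B3=F, B4=F, B5=S, B6=F, B7=S, B8=T, B9=T, B10=E
test 2 (g=2, k=8, n=4) fires B2->S, B1->T, B3->F, B5->S, B4->F, B7->S, B6->F, B8->T, B10->S, B9->F, B11->T; hits B1=T, B2=S, B3=F, B4=F, B5=S, B6=F, B7=S, B8=T, B9=F, B10=S, B11=T
test 3 (g=2, k=7, n=5) fires B2->S, B1->T, B3->F, B5->S, B4->F, B7->S, B6->F, B8->T, B10->S, B9->F, B11->T; hits B1=T, B2=S, B3=F, B4=F, B5=S, B6=F, B7=S, B8=T, B9=F, B10=S, B11=T
test 4 (g=6, k=4, n=4) fires B2->E, B1->T, B3->F, B5->S, B4->F, B7->E, B6->T, B10->S, B9->F, B11->T; hits B1=T, B2=E, B3=F, B4=F, B5=S, B6=T, B7=E, B9=F, B10=S, B11=T
test 5 (g=3, k=9, n=7) fires B2->S, B1->T, B3->T, B5->S, B4->F, B7->S, B6->F, B8->T, B10->S, B9->F, B11->F; hits B1=T, B2=S, B3=T, B4=F, B5=S, B6=F, B7=S, B8=T, B9=F, B10=S, B11=F
union over the pool: B1=T, B2=S, B2=E, B3=T, B3=F, B4=F, B5=S, B6=T, B6=F, B7=S, B7=E, B8=T, B9=T, B9=F, B10=S, B10=E, B11=T, B11=F
uncovered (4 of 22): B1=F, B4=T, B5=E, B8=F

Answer: 4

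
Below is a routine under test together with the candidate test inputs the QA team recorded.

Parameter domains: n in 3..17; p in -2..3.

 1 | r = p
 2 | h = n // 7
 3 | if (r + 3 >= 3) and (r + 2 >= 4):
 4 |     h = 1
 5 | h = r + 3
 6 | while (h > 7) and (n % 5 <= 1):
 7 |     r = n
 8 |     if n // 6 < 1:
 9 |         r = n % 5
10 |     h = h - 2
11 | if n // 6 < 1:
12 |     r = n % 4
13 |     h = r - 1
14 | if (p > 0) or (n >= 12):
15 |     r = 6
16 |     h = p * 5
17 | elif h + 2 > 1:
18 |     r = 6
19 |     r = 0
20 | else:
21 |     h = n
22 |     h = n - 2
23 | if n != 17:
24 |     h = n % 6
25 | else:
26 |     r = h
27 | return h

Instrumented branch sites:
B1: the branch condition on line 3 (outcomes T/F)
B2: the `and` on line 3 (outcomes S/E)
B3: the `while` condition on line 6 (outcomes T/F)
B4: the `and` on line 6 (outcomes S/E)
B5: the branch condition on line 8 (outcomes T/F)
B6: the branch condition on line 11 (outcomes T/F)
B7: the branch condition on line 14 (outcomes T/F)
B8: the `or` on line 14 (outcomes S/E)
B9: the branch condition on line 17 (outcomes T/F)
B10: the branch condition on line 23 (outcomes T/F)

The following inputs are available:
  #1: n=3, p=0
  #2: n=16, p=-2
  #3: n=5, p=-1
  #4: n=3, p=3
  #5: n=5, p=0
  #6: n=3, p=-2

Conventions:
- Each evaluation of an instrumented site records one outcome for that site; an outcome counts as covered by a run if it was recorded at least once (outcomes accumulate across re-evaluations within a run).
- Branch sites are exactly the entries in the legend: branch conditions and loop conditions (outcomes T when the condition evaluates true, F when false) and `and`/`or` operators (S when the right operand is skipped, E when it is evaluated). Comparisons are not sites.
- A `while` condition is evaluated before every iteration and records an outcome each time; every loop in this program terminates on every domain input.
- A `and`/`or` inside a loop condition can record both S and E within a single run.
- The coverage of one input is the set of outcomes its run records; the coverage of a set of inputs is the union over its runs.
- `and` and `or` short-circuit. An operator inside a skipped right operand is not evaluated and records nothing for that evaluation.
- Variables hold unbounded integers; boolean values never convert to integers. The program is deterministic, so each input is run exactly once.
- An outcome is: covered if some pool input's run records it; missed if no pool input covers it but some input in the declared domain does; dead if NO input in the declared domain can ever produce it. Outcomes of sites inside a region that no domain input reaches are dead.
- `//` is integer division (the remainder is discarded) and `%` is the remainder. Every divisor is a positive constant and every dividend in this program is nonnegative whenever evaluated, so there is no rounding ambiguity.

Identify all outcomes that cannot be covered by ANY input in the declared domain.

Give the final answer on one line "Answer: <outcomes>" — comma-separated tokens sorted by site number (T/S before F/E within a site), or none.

exhaustive pass over the 90-input domain:
  B3=T: never recorded by any domain input -> dead
  B4=E: never recorded by any domain input -> dead
  B5=T: never recorded by any domain input -> dead
  B5=F: never recorded by any domain input -> dead
  reachable outcomes have witnesses, e.g. B1=T (e.g. n=3, p=2), B1=F (e.g. n=3, p=-2), B2=S (e.g. n=3, p=-2), B2=E (e.g. n=3, p=0)

Answer: B3=T, B4=E, B5=T, B5=F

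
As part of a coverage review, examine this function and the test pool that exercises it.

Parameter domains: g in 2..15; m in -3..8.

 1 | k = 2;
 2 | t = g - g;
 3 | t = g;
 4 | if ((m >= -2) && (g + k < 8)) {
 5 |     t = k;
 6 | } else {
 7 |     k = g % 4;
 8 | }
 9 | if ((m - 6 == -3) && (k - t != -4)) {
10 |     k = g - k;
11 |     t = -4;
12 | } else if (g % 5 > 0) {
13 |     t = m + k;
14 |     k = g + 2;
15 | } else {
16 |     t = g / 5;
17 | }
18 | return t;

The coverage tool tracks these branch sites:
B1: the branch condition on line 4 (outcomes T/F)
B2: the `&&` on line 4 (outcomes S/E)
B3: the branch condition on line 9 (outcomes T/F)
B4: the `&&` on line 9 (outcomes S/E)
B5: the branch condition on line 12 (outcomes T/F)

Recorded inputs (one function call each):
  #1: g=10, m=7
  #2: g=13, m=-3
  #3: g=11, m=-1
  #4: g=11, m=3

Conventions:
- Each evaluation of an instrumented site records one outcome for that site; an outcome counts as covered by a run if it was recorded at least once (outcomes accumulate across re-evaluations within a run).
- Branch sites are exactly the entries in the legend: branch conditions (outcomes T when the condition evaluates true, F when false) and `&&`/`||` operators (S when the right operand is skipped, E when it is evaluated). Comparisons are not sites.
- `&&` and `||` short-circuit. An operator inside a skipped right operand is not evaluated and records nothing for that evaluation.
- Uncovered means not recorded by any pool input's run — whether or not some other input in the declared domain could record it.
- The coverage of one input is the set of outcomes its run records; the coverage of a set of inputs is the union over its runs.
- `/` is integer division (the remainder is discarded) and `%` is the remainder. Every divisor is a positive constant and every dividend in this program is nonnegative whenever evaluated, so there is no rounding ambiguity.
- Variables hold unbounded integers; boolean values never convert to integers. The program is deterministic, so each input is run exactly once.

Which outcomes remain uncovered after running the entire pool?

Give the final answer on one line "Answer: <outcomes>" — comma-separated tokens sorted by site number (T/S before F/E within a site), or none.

run #1 (g=10, m=7) records B1=F, B2=E, B3=F, B4=S, B5=F
run #2 (g=13, m=-3) records B1=F, B2=S, B3=F, B4=S, B5=T
run #3 (g=11, m=-1) records B1=F, B2=E, B3=F, B4=S, B5=T
run #4 (g=11, m=3) records B1=F, B2=E, B3=T, B4=E
union over the pool: B1=F, B2=S, B2=E, B3=T, B3=F, B4=S, B4=E, B5=T, B5=F
uncovered (1 of 10): B1=T

Answer: B1=T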